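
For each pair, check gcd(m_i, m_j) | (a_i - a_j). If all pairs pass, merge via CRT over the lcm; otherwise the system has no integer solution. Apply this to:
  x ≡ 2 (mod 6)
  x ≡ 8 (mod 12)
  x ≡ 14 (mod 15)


Moduli 6, 12, 15 are not pairwise coprime, so CRT works modulo lcm(m_i) when all pairwise compatibility conditions hold.
Pairwise compatibility: gcd(m_i, m_j) must divide a_i - a_j for every pair.
Merge one congruence at a time:
  Start: x ≡ 2 (mod 6).
  Combine with x ≡ 8 (mod 12): gcd(6, 12) = 6; 8 - 2 = 6, which IS divisible by 6, so compatible.
    Write x = 2 + 6·t and substitute into x ≡ 8 (mod 12): 6·t ≡ 8 − 2 = 6 (mod 12).
    Divide the congruence (and modulus) by g = 6: 1·t ≡ 1 (mod 2).
    So t ≡ 1 (mod 2).
    Then x = 2 + 6·1 = 8, valid modulo lcm(6, 12) = 12: x ≡ 8 (mod 12).
  Combine with x ≡ 14 (mod 15): gcd(12, 15) = 3; 14 - 8 = 6, which IS divisible by 3, so compatible.
    Write x = 8 + 12·t and substitute into x ≡ 14 (mod 15): 12·t ≡ 14 − 8 = 6 (mod 15).
    Divide the congruence (and modulus) by g = 3: 4·t ≡ 2 (mod 5).
    The inverse of 4 mod 5 is 4 (since 4·4 = 16 = 3·5 + 1), so t ≡ 4·2 = 8 ≡ 3 (mod 5).
    Then x = 8 + 12·3 = 44, valid modulo lcm(12, 15) = 60: x ≡ 44 (mod 60).
Verify: 44 mod 6 = 2, 44 mod 12 = 8, 44 mod 15 = 14.

x ≡ 44 (mod 60).


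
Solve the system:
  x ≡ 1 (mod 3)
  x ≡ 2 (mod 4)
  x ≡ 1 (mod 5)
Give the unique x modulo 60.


Moduli 3, 4, 5 are pairwise coprime; by CRT there is a unique solution modulo M = 3 · 4 · 5 = 60.
Solve pairwise, accumulating the modulus:
  Start with x ≡ 1 (mod 3).
  Combine with x ≡ 2 (mod 4): since gcd(3, 4) = 1, we get a unique residue mod 12.
    Write x = 1 + 3·t and substitute into x ≡ 2 (mod 4): 3·t ≡ 2 − 1 = 1 (mod 4).
    The inverse of 3 mod 4 is 3 (since 3·3 = 9 = 2·4 + 1), so t ≡ 3·1 = 3 ≡ 3 (mod 4).
    Then x = 1 + 3·3 = 10, valid modulo lcm(3, 4) = 12: x ≡ 10 (mod 12).
  Combine with x ≡ 1 (mod 5): since gcd(12, 5) = 1, we get a unique residue mod 60.
    Write x = 10 + 12·t and substitute into x ≡ 1 (mod 5): 12·t ≡ 1 − 10 = -9 (mod 5).
    Reduce coefficients mod 5: 2·t ≡ 1 (mod 5).
    The inverse of 2 mod 5 is 3 (since 2·3 = 6 = 1·5 + 1), so t ≡ 3·1 = 3 ≡ 3 (mod 5).
    Then x = 10 + 12·3 = 46, valid modulo lcm(12, 5) = 60: x ≡ 46 (mod 60).
Verify: 46 mod 3 = 1 ✓, 46 mod 4 = 2 ✓, 46 mod 5 = 1 ✓.

x ≡ 46 (mod 60).


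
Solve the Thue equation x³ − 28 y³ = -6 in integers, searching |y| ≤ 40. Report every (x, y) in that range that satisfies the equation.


The equation is x³ - 28y³ = -6. For fixed y, x³ = 28·y³ − 6, so a solution requires the RHS to be a perfect cube.
Strategy: iterate y from -40 to 40, compute RHS = 28·y³ − 6, and check whether it is a (positive or negative) perfect cube.
Check small values of y:
  y = 0: RHS = -6 is not a perfect cube.
  y = 1: RHS = 22 is not a perfect cube.
  y = -1: RHS = -34 is not a perfect cube.
  y = 2: RHS = 218 is not a perfect cube.
  y = -2: RHS = -230 is not a perfect cube.
  y = 3: RHS = 750 is not a perfect cube.
  y = -3: RHS = -762 is not a perfect cube.
Continuing the search up to |y| = 40 finds no solutions either.
No (x, y) in the scanned range satisfies the equation.

No integer solutions with |y| ≤ 40.


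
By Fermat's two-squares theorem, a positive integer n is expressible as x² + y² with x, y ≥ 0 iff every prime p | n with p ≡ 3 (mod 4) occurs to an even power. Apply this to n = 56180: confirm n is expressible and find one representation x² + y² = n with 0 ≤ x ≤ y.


Step 1: Factor n = 56180 = 2^2 · 5 · 53^2.
Step 2: Check the mod-4 condition on each prime factor: 2 = 2 (special); 5 ≡ 1 (mod 4), exponent 1; 53 ≡ 1 (mod 4), exponent 2.
All primes ≡ 3 (mod 4) appear to even exponent (or don't appear), so by the two-squares theorem n IS expressible as a sum of two squares.
Step 3: Build a representation. Group n = k² · m with k = 2 and m = 5 · 53 · 53 = 14045 (a product of primes ≡ 1 (mod 4)); a representation of m scales to one of n via (k·x)² + (k·y)² = k²(x² + y²). Each prime p ≡ 1 (mod 4) is itself a sum of two squares; find a² by testing p − a² for a perfect square:
  5: 5 − 1² = 4 = 2² ⇒ 5 = 1² + 2².
  53: 53 − 1² = 52, 53 − 2² = 49 = 7² ⇒ 53 = 2² + 7².
  Combine using the Brahmagupta–Fibonacci identity (a² + b²)(c² + d²) = (ac − bd)² + (ad + bc)² = (ac + bd)² + (ad − bc)²:
  5 · 53 = 265: from (1² + 2²)(2² + 7²), take (1·2 − 2·7, 1·7 + 2·2) = (2 − 14, 7 + 4) = (-12, 11); dropping signs (only squares matter) gives (12, 11); check 12² + 11² = 144 + 121 = 265 ✓.
  265 · 53 = 14045: from (12² + 11²)(2² + 7²), take (12·2 − 11·7, 12·7 + 11·2) = (24 − 77, 84 + 22) = (-53, 106); dropping signs (only squares matter) gives (53, 106); check 53² + 106² = 2809 + 11236 = 14045 ✓.
  Scale by k = 2: (2·53, 2·106) = (106, 212).
Step 4: Order so x ≤ y and verify: 106² + 212² = 11236 + 44944 = 56180 = n. ✓

n = 56180 = 106² + 212² (one valid representation with x ≤ y).


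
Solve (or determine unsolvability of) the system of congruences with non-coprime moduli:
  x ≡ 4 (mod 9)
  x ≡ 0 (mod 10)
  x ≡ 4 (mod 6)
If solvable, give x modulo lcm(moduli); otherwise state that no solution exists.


Moduli 9, 10, 6 are not pairwise coprime, so CRT works modulo lcm(m_i) when all pairwise compatibility conditions hold.
Pairwise compatibility: gcd(m_i, m_j) must divide a_i - a_j for every pair.
Merge one congruence at a time:
  Start: x ≡ 4 (mod 9).
  Combine with x ≡ 0 (mod 10): gcd(9, 10) = 1; 0 - 4 = -4, which IS divisible by 1, so compatible.
    Write x = 4 + 9·t and substitute into x ≡ 0 (mod 10): 9·t ≡ 0 − 4 = -4 (mod 10).
    Reduce coefficients mod 10: 9·t ≡ 6 (mod 10).
    The inverse of 9 mod 10 is 9 (since 9·9 = 81 = 8·10 + 1), so t ≡ 9·6 = 54 ≡ 4 (mod 10).
    Then x = 4 + 9·4 = 40, valid modulo lcm(9, 10) = 90: x ≡ 40 (mod 90).
  Combine with x ≡ 4 (mod 6): gcd(90, 6) = 6; 4 - 40 = -36, which IS divisible by 6, so compatible.
    Write x = 40 + 90·t and substitute into x ≡ 4 (mod 6): 90·t ≡ 4 − 40 = -36 (mod 6).
    Divide the congruence (and modulus) by g = 6: 15·t ≡ -6 (mod 1).
    Modulo 1 every t works; take t = 0.
    Then x = 40 + 90·0 = 40, valid modulo lcm(90, 6) = 90: x ≡ 40 (mod 90).
Verify: 40 mod 9 = 4, 40 mod 10 = 0, 40 mod 6 = 4.

x ≡ 40 (mod 90).


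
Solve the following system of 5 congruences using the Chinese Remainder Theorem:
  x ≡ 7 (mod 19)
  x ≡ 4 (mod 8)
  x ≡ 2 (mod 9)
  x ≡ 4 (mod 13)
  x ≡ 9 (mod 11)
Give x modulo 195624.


Product of moduli M = 19 · 8 · 9 · 13 · 11 = 195624.
Merge one congruence at a time:
  Start: x ≡ 7 (mod 19).
  Combine with x ≡ 4 (mod 8); new modulus lcm = 152.
    Write x = 7 + 19·t and substitute into x ≡ 4 (mod 8): 19·t ≡ 4 − 7 = -3 (mod 8).
    Reduce coefficients mod 8: 3·t ≡ 5 (mod 8).
    The inverse of 3 mod 8 is 3 (since 3·3 = 9 = 1·8 + 1), so t ≡ 3·5 = 15 ≡ 7 (mod 8).
    Then x = 7 + 19·7 = 140, valid modulo lcm(19, 8) = 152: x ≡ 140 (mod 152).
  Combine with x ≡ 2 (mod 9); new modulus lcm = 1368.
    Write x = 140 + 152·t and substitute into x ≡ 2 (mod 9): 152·t ≡ 2 − 140 = -138 (mod 9).
    Reduce coefficients mod 9: 8·t ≡ 6 (mod 9).
    The inverse of 8 mod 9 is 8 (since 8·8 = 64 = 7·9 + 1), so t ≡ 8·6 = 48 ≡ 3 (mod 9).
    Then x = 140 + 152·3 = 596, valid modulo lcm(152, 9) = 1368: x ≡ 596 (mod 1368).
  Combine with x ≡ 4 (mod 13); new modulus lcm = 17784.
    Write x = 596 + 1368·t and substitute into x ≡ 4 (mod 13): 1368·t ≡ 4 − 596 = -592 (mod 13).
    Reduce coefficients mod 13: 3·t ≡ 6 (mod 13).
    The inverse of 3 mod 13 is 9 (since 3·9 = 27 = 2·13 + 1), so t ≡ 9·6 = 54 ≡ 2 (mod 13).
    Then x = 596 + 1368·2 = 3332, valid modulo lcm(1368, 13) = 17784: x ≡ 3332 (mod 17784).
  Combine with x ≡ 9 (mod 11); new modulus lcm = 195624.
    Write x = 3332 + 17784·t and substitute into x ≡ 9 (mod 11): 17784·t ≡ 9 − 3332 = -3323 (mod 11).
    Reduce coefficients mod 11: 8·t ≡ 10 (mod 11).
    The inverse of 8 mod 11 is 7 (since 8·7 = 56 = 5·11 + 1), so t ≡ 7·10 = 70 ≡ 4 (mod 11).
    Then x = 3332 + 17784·4 = 74468, valid modulo lcm(17784, 11) = 195624: x ≡ 74468 (mod 195624).
Verify against each original: 74468 mod 19 = 7, 74468 mod 8 = 4, 74468 mod 9 = 2, 74468 mod 13 = 4, 74468 mod 11 = 9.

x ≡ 74468 (mod 195624).


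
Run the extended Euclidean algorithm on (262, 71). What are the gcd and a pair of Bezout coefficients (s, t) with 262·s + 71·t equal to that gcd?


Euclidean algorithm on (262, 71) — divide until remainder is 0:
  262 = 3 · 71 + 49
  71 = 1 · 49 + 22
  49 = 2 · 22 + 5
  22 = 4 · 5 + 2
  5 = 2 · 2 + 1
  2 = 2 · 1 + 0
gcd(262, 71) = 1.
Track Bezout coefficients alongside the remainders: start with r₀ = 262 = a·1 + b·0 (s = 1, t = 0) and r₁ = 71 = a·0 + b·1 (s = 0, t = 1); each new remainder r_{k+1} = r_{k-1} − q_k·r_k inherits s_{k+1} = s_{k-1} − q_k·s_k, t_{k+1} = t_{k-1} − q_k·t_k, so r_k = a·s_k + b·t_k at every step:
  q = 3: r = 49, s = 1 − 3·0 = 1, t = 0 − 3·1 = -3  (check: 262·1 + 71·(-3) = 49)
  q = 1: r = 22, s = 0 − 1·1 = -1, t = 1 − 1·(-3) = 4  (check: 262·(-1) + 71·4 = 22)
  q = 2: r = 5, s = 1 − 2·(-1) = 3, t = -3 − 2·4 = -11  (check: 262·3 + 71·(-11) = 5)
  q = 4: r = 2, s = -1 − 4·3 = -13, t = 4 − 4·(-11) = 48  (check: 262·(-13) + 71·48 = 2)
  q = 2: r = 1, s = 3 − 2·(-13) = 29, t = -11 − 2·48 = -107  (check: 262·29 + 71·(-107) = 1)
The row with r = 1 (the gcd) gives the Bezout coefficients s = 29, t = -107.
Result: 262 · (29) + 71 · (-107) = 1.

gcd(262, 71) = 1; s = 29, t = -107 (check: 262·29 + 71·(-107) = 1).


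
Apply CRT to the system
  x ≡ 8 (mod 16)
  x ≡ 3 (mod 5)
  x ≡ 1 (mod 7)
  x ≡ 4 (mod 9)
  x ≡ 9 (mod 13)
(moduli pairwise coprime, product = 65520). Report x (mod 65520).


Product of moduli M = 16 · 5 · 7 · 9 · 13 = 65520.
Merge one congruence at a time:
  Start: x ≡ 8 (mod 16).
  Combine with x ≡ 3 (mod 5); new modulus lcm = 80.
    Write x = 8 + 16·t and substitute into x ≡ 3 (mod 5): 16·t ≡ 3 − 8 = -5 (mod 5).
    Reduce coefficients mod 5: 1·t ≡ 0 (mod 5).
    So t ≡ 0 (mod 5).
    Then x = 8 + 16·0 = 8, valid modulo lcm(16, 5) = 80: x ≡ 8 (mod 80).
  Combine with x ≡ 1 (mod 7); new modulus lcm = 560.
    Write x = 8 + 80·t and substitute into x ≡ 1 (mod 7): 80·t ≡ 1 − 8 = -7 (mod 7).
    Reduce coefficients mod 7: 3·t ≡ 0 (mod 7).
    The inverse of 3 mod 7 is 5 (since 3·5 = 15 = 2·7 + 1), so t ≡ 5·0 = 0 ≡ 0 (mod 7).
    Then x = 8 + 80·0 = 8, valid modulo lcm(80, 7) = 560: x ≡ 8 (mod 560).
  Combine with x ≡ 4 (mod 9); new modulus lcm = 5040.
    Write x = 8 + 560·t and substitute into x ≡ 4 (mod 9): 560·t ≡ 4 − 8 = -4 (mod 9).
    Reduce coefficients mod 9: 2·t ≡ 5 (mod 9).
    The inverse of 2 mod 9 is 5 (since 2·5 = 10 = 1·9 + 1), so t ≡ 5·5 = 25 ≡ 7 (mod 9).
    Then x = 8 + 560·7 = 3928, valid modulo lcm(560, 9) = 5040: x ≡ 3928 (mod 5040).
  Combine with x ≡ 9 (mod 13); new modulus lcm = 65520.
    Write x = 3928 + 5040·t and substitute into x ≡ 9 (mod 13): 5040·t ≡ 9 − 3928 = -3919 (mod 13).
    Reduce coefficients mod 13: 9·t ≡ 7 (mod 13).
    The inverse of 9 mod 13 is 3 (since 9·3 = 27 = 2·13 + 1), so t ≡ 3·7 = 21 ≡ 8 (mod 13).
    Then x = 3928 + 5040·8 = 44248, valid modulo lcm(5040, 13) = 65520: x ≡ 44248 (mod 65520).
Verify against each original: 44248 mod 16 = 8, 44248 mod 5 = 3, 44248 mod 7 = 1, 44248 mod 9 = 4, 44248 mod 13 = 9.

x ≡ 44248 (mod 65520).


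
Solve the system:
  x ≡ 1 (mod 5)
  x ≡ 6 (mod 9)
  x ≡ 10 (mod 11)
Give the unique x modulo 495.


Moduli 5, 9, 11 are pairwise coprime; by CRT there is a unique solution modulo M = 5 · 9 · 11 = 495.
Solve pairwise, accumulating the modulus:
  Start with x ≡ 1 (mod 5).
  Combine with x ≡ 6 (mod 9): since gcd(5, 9) = 1, we get a unique residue mod 45.
    Write x = 1 + 5·t and substitute into x ≡ 6 (mod 9): 5·t ≡ 6 − 1 = 5 (mod 9).
    The inverse of 5 mod 9 is 2 (since 5·2 = 10 = 1·9 + 1), so t ≡ 2·5 = 10 ≡ 1 (mod 9).
    Then x = 1 + 5·1 = 6, valid modulo lcm(5, 9) = 45: x ≡ 6 (mod 45).
  Combine with x ≡ 10 (mod 11): since gcd(45, 11) = 1, we get a unique residue mod 495.
    Write x = 6 + 45·t and substitute into x ≡ 10 (mod 11): 45·t ≡ 10 − 6 = 4 (mod 11).
    Reduce coefficients mod 11: 1·t ≡ 4 (mod 11).
    So t ≡ 4 (mod 11).
    Then x = 6 + 45·4 = 186, valid modulo lcm(45, 11) = 495: x ≡ 186 (mod 495).
Verify: 186 mod 5 = 1 ✓, 186 mod 9 = 6 ✓, 186 mod 11 = 10 ✓.

x ≡ 186 (mod 495).


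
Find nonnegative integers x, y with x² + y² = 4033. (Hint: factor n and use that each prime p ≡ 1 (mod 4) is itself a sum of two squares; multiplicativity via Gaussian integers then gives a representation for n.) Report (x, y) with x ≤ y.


Step 1: Factor n = 4033 = 37 · 109.
Step 2: Check the mod-4 condition on each prime factor: 37 ≡ 1 (mod 4), exponent 1; 109 ≡ 1 (mod 4), exponent 1.
All primes ≡ 3 (mod 4) appear to even exponent (or don't appear), so by the two-squares theorem n IS expressible as a sum of two squares.
Step 3: Build a representation. Here n = 37 · 109 is a product of primes ≡ 1 (mod 4). Each prime p ≡ 1 (mod 4) is itself a sum of two squares; find a² by testing p − a² for a perfect square:
  37: 37 − 1² = 36 = 6² ⇒ 37 = 1² + 6².
  109: 109 − 1² = 108, 109 − 2² = 105, 109 − 3² = 100 = 10² ⇒ 109 = 3² + 10².
  Combine using the Brahmagupta–Fibonacci identity (a² + b²)(c² + d²) = (ac − bd)² + (ad + bc)² = (ac + bd)² + (ad − bc)²:
  37 · 109 = 4033: from (1² + 6²)(3² + 10²), take (1·3 − 6·10, 1·10 + 6·3) = (3 − 60, 10 + 18) = (-57, 28); dropping signs (only squares matter) gives (57, 28); check 57² + 28² = 3249 + 784 = 4033 ✓.
Step 4: Order so x ≤ y and verify: 28² + 57² = 784 + 3249 = 4033 = n. ✓

n = 4033 = 28² + 57² (one valid representation with x ≤ y).


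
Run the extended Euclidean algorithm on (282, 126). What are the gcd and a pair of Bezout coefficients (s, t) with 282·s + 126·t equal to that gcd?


Euclidean algorithm on (282, 126) — divide until remainder is 0:
  282 = 2 · 126 + 30
  126 = 4 · 30 + 6
  30 = 5 · 6 + 0
gcd(282, 126) = 6.
Track Bezout coefficients alongside the remainders: start with r₀ = 282 = a·1 + b·0 (s = 1, t = 0) and r₁ = 126 = a·0 + b·1 (s = 0, t = 1); each new remainder r_{k+1} = r_{k-1} − q_k·r_k inherits s_{k+1} = s_{k-1} − q_k·s_k, t_{k+1} = t_{k-1} − q_k·t_k, so r_k = a·s_k + b·t_k at every step:
  q = 2: r = 30, s = 1 − 2·0 = 1, t = 0 − 2·1 = -2  (check: 282·1 + 126·(-2) = 30)
  q = 4: r = 6, s = 0 − 4·1 = -4, t = 1 − 4·(-2) = 9  (check: 282·(-4) + 126·9 = 6)
The row with r = 6 (the gcd) gives the Bezout coefficients s = -4, t = 9.
Result: 282 · (-4) + 126 · (9) = 6.

gcd(282, 126) = 6; s = -4, t = 9 (check: 282·(-4) + 126·9 = 6).


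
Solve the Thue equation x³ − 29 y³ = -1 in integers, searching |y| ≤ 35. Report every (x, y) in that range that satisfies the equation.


The equation is x³ - 29y³ = -1. For fixed y, x³ = 29·y³ − 1, so a solution requires the RHS to be a perfect cube.
Strategy: iterate y from -35 to 35, compute RHS = 29·y³ − 1, and check whether it is a (positive or negative) perfect cube.
Check small values of y:
  y = 0: RHS = -1 = (-1)³ ⇒ x = -1 works.
  y = 1: RHS = 28 is not a perfect cube.
  y = -1: RHS = -30 is not a perfect cube.
  y = 2: RHS = 231 is not a perfect cube.
  y = -2: RHS = -233 is not a perfect cube.
  y = 3: RHS = 782 is not a perfect cube.
  y = -3: RHS = -784 is not a perfect cube.
Continuing the search up to |y| = 35 finds no further solutions beyond those listed.
Collected solutions: (-1, 0).

Solutions (with |y| ≤ 35): (-1, 0).


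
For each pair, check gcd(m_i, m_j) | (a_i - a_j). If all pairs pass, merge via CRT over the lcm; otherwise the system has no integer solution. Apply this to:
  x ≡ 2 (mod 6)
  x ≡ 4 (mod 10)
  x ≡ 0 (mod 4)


Moduli 6, 10, 4 are not pairwise coprime, so CRT works modulo lcm(m_i) when all pairwise compatibility conditions hold.
Pairwise compatibility: gcd(m_i, m_j) must divide a_i - a_j for every pair.
Merge one congruence at a time:
  Start: x ≡ 2 (mod 6).
  Combine with x ≡ 4 (mod 10): gcd(6, 10) = 2; 4 - 2 = 2, which IS divisible by 2, so compatible.
    Write x = 2 + 6·t and substitute into x ≡ 4 (mod 10): 6·t ≡ 4 − 2 = 2 (mod 10).
    Divide the congruence (and modulus) by g = 2: 3·t ≡ 1 (mod 5).
    The inverse of 3 mod 5 is 2 (since 3·2 = 6 = 1·5 + 1), so t ≡ 2·1 = 2 ≡ 2 (mod 5).
    Then x = 2 + 6·2 = 14, valid modulo lcm(6, 10) = 30: x ≡ 14 (mod 30).
  Combine with x ≡ 0 (mod 4): gcd(30, 4) = 2; 0 - 14 = -14, which IS divisible by 2, so compatible.
    Write x = 14 + 30·t and substitute into x ≡ 0 (mod 4): 30·t ≡ 0 − 14 = -14 (mod 4).
    Divide the congruence (and modulus) by g = 2: 15·t ≡ -7 (mod 2).
    Reduce coefficients mod 2: 1·t ≡ 1 (mod 2).
    So t ≡ 1 (mod 2).
    Then x = 14 + 30·1 = 44, valid modulo lcm(30, 4) = 60: x ≡ 44 (mod 60).
Verify: 44 mod 6 = 2, 44 mod 10 = 4, 44 mod 4 = 0.

x ≡ 44 (mod 60).


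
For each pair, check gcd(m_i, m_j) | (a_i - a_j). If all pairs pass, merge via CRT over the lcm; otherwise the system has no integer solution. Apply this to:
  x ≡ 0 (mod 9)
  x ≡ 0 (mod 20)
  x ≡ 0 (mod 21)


Moduli 9, 20, 21 are not pairwise coprime, so CRT works modulo lcm(m_i) when all pairwise compatibility conditions hold.
Pairwise compatibility: gcd(m_i, m_j) must divide a_i - a_j for every pair.
Merge one congruence at a time:
  Start: x ≡ 0 (mod 9).
  Combine with x ≡ 0 (mod 20): gcd(9, 20) = 1; 0 - 0 = 0, which IS divisible by 1, so compatible.
    Write x = 0 + 9·t and substitute into x ≡ 0 (mod 20): 9·t ≡ 0 − 0 = 0 (mod 20).
    The inverse of 9 mod 20 is 9 (since 9·9 = 81 = 4·20 + 1), so t ≡ 9·0 = 0 ≡ 0 (mod 20).
    Then x = 0 + 9·0 = 0, valid modulo lcm(9, 20) = 180: x ≡ 0 (mod 180).
  Combine with x ≡ 0 (mod 21): gcd(180, 21) = 3; 0 - 0 = 0, which IS divisible by 3, so compatible.
    Write x = 0 + 180·t and substitute into x ≡ 0 (mod 21): 180·t ≡ 0 − 0 = 0 (mod 21).
    Divide the congruence (and modulus) by g = 3: 60·t ≡ 0 (mod 7).
    Reduce coefficients mod 7: 4·t ≡ 0 (mod 7).
    The inverse of 4 mod 7 is 2 (since 4·2 = 8 = 1·7 + 1), so t ≡ 2·0 = 0 ≡ 0 (mod 7).
    Then x = 0 + 180·0 = 0, valid modulo lcm(180, 21) = 1260: x ≡ 0 (mod 1260).
Verify: 0 mod 9 = 0, 0 mod 20 = 0, 0 mod 21 = 0.

x ≡ 0 (mod 1260).


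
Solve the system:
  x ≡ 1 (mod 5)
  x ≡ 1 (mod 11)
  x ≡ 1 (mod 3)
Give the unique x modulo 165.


Moduli 5, 11, 3 are pairwise coprime; by CRT there is a unique solution modulo M = 5 · 11 · 3 = 165.
Solve pairwise, accumulating the modulus:
  Start with x ≡ 1 (mod 5).
  Combine with x ≡ 1 (mod 11): since gcd(5, 11) = 1, we get a unique residue mod 55.
    Write x = 1 + 5·t and substitute into x ≡ 1 (mod 11): 5·t ≡ 1 − 1 = 0 (mod 11).
    The inverse of 5 mod 11 is 9 (since 5·9 = 45 = 4·11 + 1), so t ≡ 9·0 = 0 ≡ 0 (mod 11).
    Then x = 1 + 5·0 = 1, valid modulo lcm(5, 11) = 55: x ≡ 1 (mod 55).
  Combine with x ≡ 1 (mod 3): since gcd(55, 3) = 1, we get a unique residue mod 165.
    Write x = 1 + 55·t and substitute into x ≡ 1 (mod 3): 55·t ≡ 1 − 1 = 0 (mod 3).
    Reduce coefficients mod 3: 1·t ≡ 0 (mod 3).
    So t ≡ 0 (mod 3).
    Then x = 1 + 55·0 = 1, valid modulo lcm(55, 3) = 165: x ≡ 1 (mod 165).
Verify: 1 mod 5 = 1 ✓, 1 mod 11 = 1 ✓, 1 mod 3 = 1 ✓.

x ≡ 1 (mod 165).


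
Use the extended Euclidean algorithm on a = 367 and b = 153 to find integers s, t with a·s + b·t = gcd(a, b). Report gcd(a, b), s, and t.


Euclidean algorithm on (367, 153) — divide until remainder is 0:
  367 = 2 · 153 + 61
  153 = 2 · 61 + 31
  61 = 1 · 31 + 30
  31 = 1 · 30 + 1
  30 = 30 · 1 + 0
gcd(367, 153) = 1.
Track Bezout coefficients alongside the remainders: start with r₀ = 367 = a·1 + b·0 (s = 1, t = 0) and r₁ = 153 = a·0 + b·1 (s = 0, t = 1); each new remainder r_{k+1} = r_{k-1} − q_k·r_k inherits s_{k+1} = s_{k-1} − q_k·s_k, t_{k+1} = t_{k-1} − q_k·t_k, so r_k = a·s_k + b·t_k at every step:
  q = 2: r = 61, s = 1 − 2·0 = 1, t = 0 − 2·1 = -2  (check: 367·1 + 153·(-2) = 61)
  q = 2: r = 31, s = 0 − 2·1 = -2, t = 1 − 2·(-2) = 5  (check: 367·(-2) + 153·5 = 31)
  q = 1: r = 30, s = 1 − 1·(-2) = 3, t = -2 − 1·5 = -7  (check: 367·3 + 153·(-7) = 30)
  q = 1: r = 1, s = -2 − 1·3 = -5, t = 5 − 1·(-7) = 12  (check: 367·(-5) + 153·12 = 1)
The row with r = 1 (the gcd) gives the Bezout coefficients s = -5, t = 12.
Result: 367 · (-5) + 153 · (12) = 1.

gcd(367, 153) = 1; s = -5, t = 12 (check: 367·(-5) + 153·12 = 1).


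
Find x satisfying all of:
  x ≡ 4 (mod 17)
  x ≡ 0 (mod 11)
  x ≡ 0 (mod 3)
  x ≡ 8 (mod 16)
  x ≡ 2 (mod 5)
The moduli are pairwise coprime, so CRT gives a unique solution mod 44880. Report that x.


Product of moduli M = 17 · 11 · 3 · 16 · 5 = 44880.
Merge one congruence at a time:
  Start: x ≡ 4 (mod 17).
  Combine with x ≡ 0 (mod 11); new modulus lcm = 187.
    Write x = 4 + 17·t and substitute into x ≡ 0 (mod 11): 17·t ≡ 0 − 4 = -4 (mod 11).
    Reduce coefficients mod 11: 6·t ≡ 7 (mod 11).
    The inverse of 6 mod 11 is 2 (since 6·2 = 12 = 1·11 + 1), so t ≡ 2·7 = 14 ≡ 3 (mod 11).
    Then x = 4 + 17·3 = 55, valid modulo lcm(17, 11) = 187: x ≡ 55 (mod 187).
  Combine with x ≡ 0 (mod 3); new modulus lcm = 561.
    Write x = 55 + 187·t and substitute into x ≡ 0 (mod 3): 187·t ≡ 0 − 55 = -55 (mod 3).
    Reduce coefficients mod 3: 1·t ≡ 2 (mod 3).
    So t ≡ 2 (mod 3).
    Then x = 55 + 187·2 = 429, valid modulo lcm(187, 3) = 561: x ≡ 429 (mod 561).
  Combine with x ≡ 8 (mod 16); new modulus lcm = 8976.
    Write x = 429 + 561·t and substitute into x ≡ 8 (mod 16): 561·t ≡ 8 − 429 = -421 (mod 16).
    Reduce coefficients mod 16: 1·t ≡ 11 (mod 16).
    So t ≡ 11 (mod 16).
    Then x = 429 + 561·11 = 6600, valid modulo lcm(561, 16) = 8976: x ≡ 6600 (mod 8976).
  Combine with x ≡ 2 (mod 5); new modulus lcm = 44880.
    Write x = 6600 + 8976·t and substitute into x ≡ 2 (mod 5): 8976·t ≡ 2 − 6600 = -6598 (mod 5).
    Reduce coefficients mod 5: 1·t ≡ 2 (mod 5).
    So t ≡ 2 (mod 5).
    Then x = 6600 + 8976·2 = 24552, valid modulo lcm(8976, 5) = 44880: x ≡ 24552 (mod 44880).
Verify against each original: 24552 mod 17 = 4, 24552 mod 11 = 0, 24552 mod 3 = 0, 24552 mod 16 = 8, 24552 mod 5 = 2.

x ≡ 24552 (mod 44880).


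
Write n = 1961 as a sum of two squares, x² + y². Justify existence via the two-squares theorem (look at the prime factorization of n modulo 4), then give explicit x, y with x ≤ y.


Step 1: Factor n = 1961 = 37 · 53.
Step 2: Check the mod-4 condition on each prime factor: 37 ≡ 1 (mod 4), exponent 1; 53 ≡ 1 (mod 4), exponent 1.
All primes ≡ 3 (mod 4) appear to even exponent (or don't appear), so by the two-squares theorem n IS expressible as a sum of two squares.
Step 3: Build a representation. Here n = 37 · 53 is a product of primes ≡ 1 (mod 4). Each prime p ≡ 1 (mod 4) is itself a sum of two squares; find a² by testing p − a² for a perfect square:
  37: 37 − 1² = 36 = 6² ⇒ 37 = 1² + 6².
  53: 53 − 1² = 52, 53 − 2² = 49 = 7² ⇒ 53 = 2² + 7².
  Combine using the Brahmagupta–Fibonacci identity (a² + b²)(c² + d²) = (ac − bd)² + (ad + bc)² = (ac + bd)² + (ad − bc)²:
  37 · 53 = 1961: from (1² + 6²)(2² + 7²), take (1·2 − 6·7, 1·7 + 6·2) = (2 − 42, 7 + 12) = (-40, 19); dropping signs (only squares matter) gives (40, 19); check 40² + 19² = 1600 + 361 = 1961 ✓.
Step 4: Order so x ≤ y and verify: 19² + 40² = 361 + 1600 = 1961 = n. ✓

n = 1961 = 19² + 40² (one valid representation with x ≤ y).


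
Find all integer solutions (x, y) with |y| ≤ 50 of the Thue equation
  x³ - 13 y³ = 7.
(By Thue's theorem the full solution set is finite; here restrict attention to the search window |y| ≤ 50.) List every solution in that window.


The equation is x³ - 13y³ = 7. For fixed y, x³ = 13·y³ + 7, so a solution requires the RHS to be a perfect cube.
Strategy: iterate y from -50 to 50, compute RHS = 13·y³ + 7, and check whether it is a (positive or negative) perfect cube.
Check small values of y:
  y = 0: RHS = 7 is not a perfect cube.
  y = 1: RHS = 20 is not a perfect cube.
  y = -1: RHS = -6 is not a perfect cube.
  y = 2: RHS = 111 is not a perfect cube.
  y = -2: RHS = -97 is not a perfect cube.
  y = 3: RHS = 358 is not a perfect cube.
  y = -3: RHS = -344 is not a perfect cube.
Continuing the search up to |y| = 50 finds no solutions either.
No (x, y) in the scanned range satisfies the equation.

No integer solutions with |y| ≤ 50.


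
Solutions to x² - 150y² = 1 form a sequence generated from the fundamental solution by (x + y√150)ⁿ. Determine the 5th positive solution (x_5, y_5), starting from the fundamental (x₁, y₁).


Step 1: Find the fundamental solution (x₁, y₁) of x² - 150y² = 1.
  Expand √150 as a continued fraction. a₀ = ⌊√150⌋ = 12; iterate m_{k+1} = d_k·a_k − m_k, d_{k+1} = (150 − m_{k+1}²)/d_k, a_{k+1} = ⌊(a₀ + m_{k+1})/d_{k+1}⌋ (starting m₀ = 0, d₀ = 1), with convergents p_k = a_k·p_{k-1} + p_{k-2}, q_k = a_k·q_{k-1} + q_{k-2} (p₋₁ = 1, q₋₁ = 0):
  k = 0: a₀ = 12; p₀/q₀ = 12/1; p₀² − 150·q₀² = 144 − 150 = -6.
  k = 1: m = 12, d = 6, a = ⌊(12 + 12)/6⌋ = 4; p/q = (4·12 + 1)/(4·1 + 0) = 49/4; p² − 150·q² = 2401 − 2400 = 1.
  The first convergent with p² − 150·q² = 1 gives the fundamental solution (x₁, y₁) = (49, 4).
Step 2: Apply the recurrence (x_{n+1}, y_{n+1}) = (x₁x_n + 150y₁y_n, x₁y_n + y₁x_n) repeatedly.
  From (x_1, y_1) = (49, 4): x_2 = 49·49 + 150·4·4 = 4801; y_2 = 49·4 + 4·49 = 392.
  From (x_2, y_2) = (4801, 392): x_3 = 49·4801 + 150·4·392 = 470449; y_3 = 49·392 + 4·4801 = 38412.
  From (x_3, y_3) = (470449, 38412): x_4 = 49·470449 + 150·4·38412 = 46099201; y_4 = 49·38412 + 4·470449 = 3763984.
  From (x_4, y_4) = (46099201, 3763984): x_5 = 49·46099201 + 150·4·3763984 = 4517251249; y_5 = 49·3763984 + 4·46099201 = 368832020.
Step 3: Verify x_5² - 150·y_5² = 20405558846592060001 - 20405558846592060000 = 1 (should be 1). ✓

(x_1, y_1) = (49, 4); (x_5, y_5) = (4517251249, 368832020).


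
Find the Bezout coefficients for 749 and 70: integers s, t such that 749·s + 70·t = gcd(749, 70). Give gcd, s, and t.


Euclidean algorithm on (749, 70) — divide until remainder is 0:
  749 = 10 · 70 + 49
  70 = 1 · 49 + 21
  49 = 2 · 21 + 7
  21 = 3 · 7 + 0
gcd(749, 70) = 7.
Track Bezout coefficients alongside the remainders: start with r₀ = 749 = a·1 + b·0 (s = 1, t = 0) and r₁ = 70 = a·0 + b·1 (s = 0, t = 1); each new remainder r_{k+1} = r_{k-1} − q_k·r_k inherits s_{k+1} = s_{k-1} − q_k·s_k, t_{k+1} = t_{k-1} − q_k·t_k, so r_k = a·s_k + b·t_k at every step:
  q = 10: r = 49, s = 1 − 10·0 = 1, t = 0 − 10·1 = -10  (check: 749·1 + 70·(-10) = 49)
  q = 1: r = 21, s = 0 − 1·1 = -1, t = 1 − 1·(-10) = 11  (check: 749·(-1) + 70·11 = 21)
  q = 2: r = 7, s = 1 − 2·(-1) = 3, t = -10 − 2·11 = -32  (check: 749·3 + 70·(-32) = 7)
The row with r = 7 (the gcd) gives the Bezout coefficients s = 3, t = -32.
Result: 749 · (3) + 70 · (-32) = 7.

gcd(749, 70) = 7; s = 3, t = -32 (check: 749·3 + 70·(-32) = 7).


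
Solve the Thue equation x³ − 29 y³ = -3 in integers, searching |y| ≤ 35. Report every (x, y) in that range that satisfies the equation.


The equation is x³ - 29y³ = -3. For fixed y, x³ = 29·y³ − 3, so a solution requires the RHS to be a perfect cube.
Strategy: iterate y from -35 to 35, compute RHS = 29·y³ − 3, and check whether it is a (positive or negative) perfect cube.
Check small values of y:
  y = 0: RHS = -3 is not a perfect cube.
  y = 1: RHS = 26 is not a perfect cube.
  y = -1: RHS = -32 is not a perfect cube.
  y = 2: RHS = 229 is not a perfect cube.
  y = -2: RHS = -235 is not a perfect cube.
  y = 3: RHS = 780 is not a perfect cube.
  y = -3: RHS = -786 is not a perfect cube.
Continuing the search up to |y| = 35 finds no solutions either.
No (x, y) in the scanned range satisfies the equation.

No integer solutions with |y| ≤ 35.


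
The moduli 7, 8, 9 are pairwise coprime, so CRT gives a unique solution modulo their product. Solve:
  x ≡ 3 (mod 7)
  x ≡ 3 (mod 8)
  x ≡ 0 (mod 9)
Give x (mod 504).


Moduli 7, 8, 9 are pairwise coprime; by CRT there is a unique solution modulo M = 7 · 8 · 9 = 504.
Solve pairwise, accumulating the modulus:
  Start with x ≡ 3 (mod 7).
  Combine with x ≡ 3 (mod 8): since gcd(7, 8) = 1, we get a unique residue mod 56.
    Write x = 3 + 7·t and substitute into x ≡ 3 (mod 8): 7·t ≡ 3 − 3 = 0 (mod 8).
    The inverse of 7 mod 8 is 7 (since 7·7 = 49 = 6·8 + 1), so t ≡ 7·0 = 0 ≡ 0 (mod 8).
    Then x = 3 + 7·0 = 3, valid modulo lcm(7, 8) = 56: x ≡ 3 (mod 56).
  Combine with x ≡ 0 (mod 9): since gcd(56, 9) = 1, we get a unique residue mod 504.
    Write x = 3 + 56·t and substitute into x ≡ 0 (mod 9): 56·t ≡ 0 − 3 = -3 (mod 9).
    Reduce coefficients mod 9: 2·t ≡ 6 (mod 9).
    The inverse of 2 mod 9 is 5 (since 2·5 = 10 = 1·9 + 1), so t ≡ 5·6 = 30 ≡ 3 (mod 9).
    Then x = 3 + 56·3 = 171, valid modulo lcm(56, 9) = 504: x ≡ 171 (mod 504).
Verify: 171 mod 7 = 3 ✓, 171 mod 8 = 3 ✓, 171 mod 9 = 0 ✓.

x ≡ 171 (mod 504).


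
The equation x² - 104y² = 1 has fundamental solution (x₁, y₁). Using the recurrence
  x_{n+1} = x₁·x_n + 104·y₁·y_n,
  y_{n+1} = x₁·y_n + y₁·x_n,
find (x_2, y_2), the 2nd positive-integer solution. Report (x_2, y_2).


Step 1: Find the fundamental solution (x₁, y₁) of x² - 104y² = 1.
  Expand √104 as a continued fraction. a₀ = ⌊√104⌋ = 10; iterate m_{k+1} = d_k·a_k − m_k, d_{k+1} = (104 − m_{k+1}²)/d_k, a_{k+1} = ⌊(a₀ + m_{k+1})/d_{k+1}⌋ (starting m₀ = 0, d₀ = 1), with convergents p_k = a_k·p_{k-1} + p_{k-2}, q_k = a_k·q_{k-1} + q_{k-2} (p₋₁ = 1, q₋₁ = 0):
  k = 0: a₀ = 10; p₀/q₀ = 10/1; p₀² − 104·q₀² = 100 − 104 = -4.
  k = 1: m = 10, d = 4, a = ⌊(10 + 10)/4⌋ = 5; p/q = (5·10 + 1)/(5·1 + 0) = 51/5; p² − 104·q² = 2601 − 2600 = 1.
  The first convergent with p² − 104·q² = 1 gives the fundamental solution (x₁, y₁) = (51, 5).
Step 2: Apply the recurrence (x_{n+1}, y_{n+1}) = (x₁x_n + 104y₁y_n, x₁y_n + y₁x_n) repeatedly.
  From (x_1, y_1) = (51, 5): x_2 = 51·51 + 104·5·5 = 5201; y_2 = 51·5 + 5·51 = 510.
Step 3: Verify x_2² - 104·y_2² = 27050401 - 27050400 = 1 (should be 1). ✓

(x_1, y_1) = (51, 5); (x_2, y_2) = (5201, 510).


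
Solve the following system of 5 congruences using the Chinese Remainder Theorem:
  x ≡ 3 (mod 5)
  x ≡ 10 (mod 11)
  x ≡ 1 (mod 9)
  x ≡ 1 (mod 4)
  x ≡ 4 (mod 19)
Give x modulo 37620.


Product of moduli M = 5 · 11 · 9 · 4 · 19 = 37620.
Merge one congruence at a time:
  Start: x ≡ 3 (mod 5).
  Combine with x ≡ 10 (mod 11); new modulus lcm = 55.
    Write x = 3 + 5·t and substitute into x ≡ 10 (mod 11): 5·t ≡ 10 − 3 = 7 (mod 11).
    The inverse of 5 mod 11 is 9 (since 5·9 = 45 = 4·11 + 1), so t ≡ 9·7 = 63 ≡ 8 (mod 11).
    Then x = 3 + 5·8 = 43, valid modulo lcm(5, 11) = 55: x ≡ 43 (mod 55).
  Combine with x ≡ 1 (mod 9); new modulus lcm = 495.
    Write x = 43 + 55·t and substitute into x ≡ 1 (mod 9): 55·t ≡ 1 − 43 = -42 (mod 9).
    Reduce coefficients mod 9: 1·t ≡ 3 (mod 9).
    So t ≡ 3 (mod 9).
    Then x = 43 + 55·3 = 208, valid modulo lcm(55, 9) = 495: x ≡ 208 (mod 495).
  Combine with x ≡ 1 (mod 4); new modulus lcm = 1980.
    Write x = 208 + 495·t and substitute into x ≡ 1 (mod 4): 495·t ≡ 1 − 208 = -207 (mod 4).
    Reduce coefficients mod 4: 3·t ≡ 1 (mod 4).
    The inverse of 3 mod 4 is 3 (since 3·3 = 9 = 2·4 + 1), so t ≡ 3·1 = 3 ≡ 3 (mod 4).
    Then x = 208 + 495·3 = 1693, valid modulo lcm(495, 4) = 1980: x ≡ 1693 (mod 1980).
  Combine with x ≡ 4 (mod 19); new modulus lcm = 37620.
    Write x = 1693 + 1980·t and substitute into x ≡ 4 (mod 19): 1980·t ≡ 4 − 1693 = -1689 (mod 19).
    Reduce coefficients mod 19: 4·t ≡ 2 (mod 19).
    The inverse of 4 mod 19 is 5 (since 4·5 = 20 = 1·19 + 1), so t ≡ 5·2 = 10 ≡ 10 (mod 19).
    Then x = 1693 + 1980·10 = 21493, valid modulo lcm(1980, 19) = 37620: x ≡ 21493 (mod 37620).
Verify against each original: 21493 mod 5 = 3, 21493 mod 11 = 10, 21493 mod 9 = 1, 21493 mod 4 = 1, 21493 mod 19 = 4.

x ≡ 21493 (mod 37620).


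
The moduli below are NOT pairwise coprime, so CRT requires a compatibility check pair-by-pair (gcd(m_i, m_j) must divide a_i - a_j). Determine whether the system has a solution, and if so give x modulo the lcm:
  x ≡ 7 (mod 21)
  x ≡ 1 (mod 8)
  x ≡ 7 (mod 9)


Moduli 21, 8, 9 are not pairwise coprime, so CRT works modulo lcm(m_i) when all pairwise compatibility conditions hold.
Pairwise compatibility: gcd(m_i, m_j) must divide a_i - a_j for every pair.
Merge one congruence at a time:
  Start: x ≡ 7 (mod 21).
  Combine with x ≡ 1 (mod 8): gcd(21, 8) = 1; 1 - 7 = -6, which IS divisible by 1, so compatible.
    Write x = 7 + 21·t and substitute into x ≡ 1 (mod 8): 21·t ≡ 1 − 7 = -6 (mod 8).
    Reduce coefficients mod 8: 5·t ≡ 2 (mod 8).
    The inverse of 5 mod 8 is 5 (since 5·5 = 25 = 3·8 + 1), so t ≡ 5·2 = 10 ≡ 2 (mod 8).
    Then x = 7 + 21·2 = 49, valid modulo lcm(21, 8) = 168: x ≡ 49 (mod 168).
  Combine with x ≡ 7 (mod 9): gcd(168, 9) = 3; 7 - 49 = -42, which IS divisible by 3, so compatible.
    Write x = 49 + 168·t and substitute into x ≡ 7 (mod 9): 168·t ≡ 7 − 49 = -42 (mod 9).
    Divide the congruence (and modulus) by g = 3: 56·t ≡ -14 (mod 3).
    Reduce coefficients mod 3: 2·t ≡ 1 (mod 3).
    The inverse of 2 mod 3 is 2 (since 2·2 = 4 = 1·3 + 1), so t ≡ 2·1 = 2 ≡ 2 (mod 3).
    Then x = 49 + 168·2 = 385, valid modulo lcm(168, 9) = 504: x ≡ 385 (mod 504).
Verify: 385 mod 21 = 7, 385 mod 8 = 1, 385 mod 9 = 7.

x ≡ 385 (mod 504).


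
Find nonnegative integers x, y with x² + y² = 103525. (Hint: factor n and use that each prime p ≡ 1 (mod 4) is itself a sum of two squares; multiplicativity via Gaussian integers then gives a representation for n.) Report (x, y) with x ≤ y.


Step 1: Factor n = 103525 = 5^2 · 41 · 101.
Step 2: Check the mod-4 condition on each prime factor: 5 ≡ 1 (mod 4), exponent 2; 41 ≡ 1 (mod 4), exponent 1; 101 ≡ 1 (mod 4), exponent 1.
All primes ≡ 3 (mod 4) appear to even exponent (or don't appear), so by the two-squares theorem n IS expressible as a sum of two squares.
Step 3: Build a representation. Group n = k² · m with k = 5 and m = 41 · 101 = 4141 (a product of primes ≡ 1 (mod 4)); a representation of m scales to one of n via (k·x)² + (k·y)² = k²(x² + y²). Each prime p ≡ 1 (mod 4) is itself a sum of two squares; find a² by testing p − a² for a perfect square:
  41: 41 − 1² = 40, 41 − 2² = 37, 41 − 3² = 32, 41 − 4² = 25 = 5² ⇒ 41 = 4² + 5².
  101: 101 − 1² = 100 = 10² ⇒ 101 = 1² + 10².
  Combine using the Brahmagupta–Fibonacci identity (a² + b²)(c² + d²) = (ac − bd)² + (ad + bc)² = (ac + bd)² + (ad − bc)²:
  41 · 101 = 4141: from (4² + 5²)(1² + 10²), take (4·1 − 5·10, 4·10 + 5·1) = (4 − 50, 40 + 5) = (-46, 45); dropping signs (only squares matter) gives (46, 45); check 46² + 45² = 2116 + 2025 = 4141 ✓.
  Scale by k = 5: (5·46, 5·45) = (230, 225).
Step 4: Order so x ≤ y and verify: 225² + 230² = 50625 + 52900 = 103525 = n. ✓

n = 103525 = 225² + 230² (one valid representation with x ≤ y).


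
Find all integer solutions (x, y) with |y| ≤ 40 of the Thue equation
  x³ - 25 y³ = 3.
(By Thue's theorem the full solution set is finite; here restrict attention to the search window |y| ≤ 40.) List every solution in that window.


The equation is x³ - 25y³ = 3. For fixed y, x³ = 25·y³ + 3, so a solution requires the RHS to be a perfect cube.
Strategy: iterate y from -40 to 40, compute RHS = 25·y³ + 3, and check whether it is a (positive or negative) perfect cube.
Check small values of y:
  y = 0: RHS = 3 is not a perfect cube.
  y = 1: RHS = 28 is not a perfect cube.
  y = -1: RHS = -22 is not a perfect cube.
  y = 2: RHS = 203 is not a perfect cube.
  y = -2: RHS = -197 is not a perfect cube.
  y = 3: RHS = 678 is not a perfect cube.
  y = -3: RHS = -672 is not a perfect cube.
Continuing the search up to |y| = 40 finds no solutions either.
No (x, y) in the scanned range satisfies the equation.

No integer solutions with |y| ≤ 40.


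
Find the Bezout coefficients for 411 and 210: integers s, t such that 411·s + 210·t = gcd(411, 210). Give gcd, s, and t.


Euclidean algorithm on (411, 210) — divide until remainder is 0:
  411 = 1 · 210 + 201
  210 = 1 · 201 + 9
  201 = 22 · 9 + 3
  9 = 3 · 3 + 0
gcd(411, 210) = 3.
Track Bezout coefficients alongside the remainders: start with r₀ = 411 = a·1 + b·0 (s = 1, t = 0) and r₁ = 210 = a·0 + b·1 (s = 0, t = 1); each new remainder r_{k+1} = r_{k-1} − q_k·r_k inherits s_{k+1} = s_{k-1} − q_k·s_k, t_{k+1} = t_{k-1} − q_k·t_k, so r_k = a·s_k + b·t_k at every step:
  q = 1: r = 201, s = 1 − 1·0 = 1, t = 0 − 1·1 = -1  (check: 411·1 + 210·(-1) = 201)
  q = 1: r = 9, s = 0 − 1·1 = -1, t = 1 − 1·(-1) = 2  (check: 411·(-1) + 210·2 = 9)
  q = 22: r = 3, s = 1 − 22·(-1) = 23, t = -1 − 22·2 = -45  (check: 411·23 + 210·(-45) = 3)
The row with r = 3 (the gcd) gives the Bezout coefficients s = 23, t = -45.
Result: 411 · (23) + 210 · (-45) = 3.

gcd(411, 210) = 3; s = 23, t = -45 (check: 411·23 + 210·(-45) = 3).


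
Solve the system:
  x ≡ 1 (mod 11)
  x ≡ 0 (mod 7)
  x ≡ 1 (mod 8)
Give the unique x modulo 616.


Moduli 11, 7, 8 are pairwise coprime; by CRT there is a unique solution modulo M = 11 · 7 · 8 = 616.
Solve pairwise, accumulating the modulus:
  Start with x ≡ 1 (mod 11).
  Combine with x ≡ 0 (mod 7): since gcd(11, 7) = 1, we get a unique residue mod 77.
    Write x = 1 + 11·t and substitute into x ≡ 0 (mod 7): 11·t ≡ 0 − 1 = -1 (mod 7).
    Reduce coefficients mod 7: 4·t ≡ 6 (mod 7).
    The inverse of 4 mod 7 is 2 (since 4·2 = 8 = 1·7 + 1), so t ≡ 2·6 = 12 ≡ 5 (mod 7).
    Then x = 1 + 11·5 = 56, valid modulo lcm(11, 7) = 77: x ≡ 56 (mod 77).
  Combine with x ≡ 1 (mod 8): since gcd(77, 8) = 1, we get a unique residue mod 616.
    Write x = 56 + 77·t and substitute into x ≡ 1 (mod 8): 77·t ≡ 1 − 56 = -55 (mod 8).
    Reduce coefficients mod 8: 5·t ≡ 1 (mod 8).
    The inverse of 5 mod 8 is 5 (since 5·5 = 25 = 3·8 + 1), so t ≡ 5·1 = 5 ≡ 5 (mod 8).
    Then x = 56 + 77·5 = 441, valid modulo lcm(77, 8) = 616: x ≡ 441 (mod 616).
Verify: 441 mod 11 = 1 ✓, 441 mod 7 = 0 ✓, 441 mod 8 = 1 ✓.

x ≡ 441 (mod 616).


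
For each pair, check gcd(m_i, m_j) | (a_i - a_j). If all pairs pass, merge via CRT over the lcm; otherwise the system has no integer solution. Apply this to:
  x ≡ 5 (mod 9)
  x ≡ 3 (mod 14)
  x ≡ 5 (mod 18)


Moduli 9, 14, 18 are not pairwise coprime, so CRT works modulo lcm(m_i) when all pairwise compatibility conditions hold.
Pairwise compatibility: gcd(m_i, m_j) must divide a_i - a_j for every pair.
Merge one congruence at a time:
  Start: x ≡ 5 (mod 9).
  Combine with x ≡ 3 (mod 14): gcd(9, 14) = 1; 3 - 5 = -2, which IS divisible by 1, so compatible.
    Write x = 5 + 9·t and substitute into x ≡ 3 (mod 14): 9·t ≡ 3 − 5 = -2 (mod 14).
    Reduce coefficients mod 14: 9·t ≡ 12 (mod 14).
    The inverse of 9 mod 14 is 11 (since 9·11 = 99 = 7·14 + 1), so t ≡ 11·12 = 132 ≡ 6 (mod 14).
    Then x = 5 + 9·6 = 59, valid modulo lcm(9, 14) = 126: x ≡ 59 (mod 126).
  Combine with x ≡ 5 (mod 18): gcd(126, 18) = 18; 5 - 59 = -54, which IS divisible by 18, so compatible.
    Write x = 59 + 126·t and substitute into x ≡ 5 (mod 18): 126·t ≡ 5 − 59 = -54 (mod 18).
    Divide the congruence (and modulus) by g = 18: 7·t ≡ -3 (mod 1).
    Modulo 1 every t works; take t = 0.
    Then x = 59 + 126·0 = 59, valid modulo lcm(126, 18) = 126: x ≡ 59 (mod 126).
Verify: 59 mod 9 = 5, 59 mod 14 = 3, 59 mod 18 = 5.

x ≡ 59 (mod 126).
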